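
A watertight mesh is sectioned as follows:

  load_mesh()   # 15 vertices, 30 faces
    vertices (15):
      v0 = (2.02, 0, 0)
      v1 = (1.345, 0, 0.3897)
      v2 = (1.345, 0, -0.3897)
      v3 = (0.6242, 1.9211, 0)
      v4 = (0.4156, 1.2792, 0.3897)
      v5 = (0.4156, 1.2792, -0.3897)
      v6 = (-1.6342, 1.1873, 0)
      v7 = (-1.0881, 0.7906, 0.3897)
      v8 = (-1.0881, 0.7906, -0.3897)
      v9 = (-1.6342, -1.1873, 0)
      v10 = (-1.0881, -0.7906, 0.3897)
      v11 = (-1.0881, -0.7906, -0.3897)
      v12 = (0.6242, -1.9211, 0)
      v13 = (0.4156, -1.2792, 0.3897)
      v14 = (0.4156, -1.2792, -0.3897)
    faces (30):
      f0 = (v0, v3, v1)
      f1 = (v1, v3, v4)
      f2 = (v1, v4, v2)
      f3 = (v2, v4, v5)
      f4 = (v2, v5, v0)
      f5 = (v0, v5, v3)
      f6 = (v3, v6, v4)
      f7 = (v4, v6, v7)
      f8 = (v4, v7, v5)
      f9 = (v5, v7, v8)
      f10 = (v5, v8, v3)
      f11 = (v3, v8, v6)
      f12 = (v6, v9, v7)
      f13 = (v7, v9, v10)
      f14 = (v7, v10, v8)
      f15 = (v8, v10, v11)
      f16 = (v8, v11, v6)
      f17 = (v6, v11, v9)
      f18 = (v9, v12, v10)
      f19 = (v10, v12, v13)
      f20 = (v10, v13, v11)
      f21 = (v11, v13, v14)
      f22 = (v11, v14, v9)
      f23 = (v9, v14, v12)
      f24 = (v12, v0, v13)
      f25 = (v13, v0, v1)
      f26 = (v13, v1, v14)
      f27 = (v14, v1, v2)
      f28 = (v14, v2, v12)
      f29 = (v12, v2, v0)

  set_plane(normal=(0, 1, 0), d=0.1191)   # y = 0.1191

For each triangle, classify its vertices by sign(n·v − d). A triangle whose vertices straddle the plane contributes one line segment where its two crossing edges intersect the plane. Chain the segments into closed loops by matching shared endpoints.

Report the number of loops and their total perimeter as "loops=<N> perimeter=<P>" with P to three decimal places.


loops=2 perimeter=4.459

Straddling triangles (12 of 30):
  (v0,v3,v1) [-+-] → (1.93347, 0.1191, 0)–(1.30031, 0.1191, 0.36554)  len=0.7311
  (v1,v3,v4) [-++] → (1.30031, 0.1191, 0.36554)–(1.25847, 0.1191, 0.3897)  len=0.0483
  (v1,v4,v2) [-+-] → (1.25847, 0.1191, 0.3897)–(1.25847, 0.1191, -0.317134)  len=0.7068
  (v2,v4,v5) [-++] → (1.25847, 0.1191, -0.317134)–(1.25847, 0.1191, -0.3897)  len=0.0726
  (v2,v5,v0) [-+-] → (1.25847, 0.1191, -0.3897)–(1.87062, 0.1191, -0.036283)  len=0.7068
  (v0,v5,v3) [-++] → (1.87062, 0.1191, -0.036283)–(1.93347, 0.1191, 0)  len=0.0726
  (v6,v9,v7) [+-+] → (-1.6342, 0.1191, 0)–(-1.2735, 0.1191, 0.257396)  len=0.4431
  (v7,v9,v10) [+--] → (-1.2735, 0.1191, 0.257396)–(-1.0881, 0.1191, 0.3897)  len=0.2278
  (v7,v10,v8) [+-+] → (-1.0881, 0.1191, 0.3897)–(-1.0881, 0.1191, -0.0587064)  len=0.4484
  (v8,v10,v11) [+--] → (-1.0881, 0.1191, -0.0587064)–(-1.0881, 0.1191, -0.3897)  len=0.3310
  (v8,v11,v6) [+-+] → (-1.0881, 0.1191, -0.3897)–(-1.33927, 0.1191, -0.210464)  len=0.3086
  (v6,v11,v9) [+--] → (-1.33927, 0.1191, -0.210464)–(-1.6342, 0.1191, 0)  len=0.3623

Chained into 2 loop(s):
  loop 1: 6 segments, perimeter = 2.3382
  loop 2: 6 segments, perimeter = 2.1212
Total perimeter = 4.459


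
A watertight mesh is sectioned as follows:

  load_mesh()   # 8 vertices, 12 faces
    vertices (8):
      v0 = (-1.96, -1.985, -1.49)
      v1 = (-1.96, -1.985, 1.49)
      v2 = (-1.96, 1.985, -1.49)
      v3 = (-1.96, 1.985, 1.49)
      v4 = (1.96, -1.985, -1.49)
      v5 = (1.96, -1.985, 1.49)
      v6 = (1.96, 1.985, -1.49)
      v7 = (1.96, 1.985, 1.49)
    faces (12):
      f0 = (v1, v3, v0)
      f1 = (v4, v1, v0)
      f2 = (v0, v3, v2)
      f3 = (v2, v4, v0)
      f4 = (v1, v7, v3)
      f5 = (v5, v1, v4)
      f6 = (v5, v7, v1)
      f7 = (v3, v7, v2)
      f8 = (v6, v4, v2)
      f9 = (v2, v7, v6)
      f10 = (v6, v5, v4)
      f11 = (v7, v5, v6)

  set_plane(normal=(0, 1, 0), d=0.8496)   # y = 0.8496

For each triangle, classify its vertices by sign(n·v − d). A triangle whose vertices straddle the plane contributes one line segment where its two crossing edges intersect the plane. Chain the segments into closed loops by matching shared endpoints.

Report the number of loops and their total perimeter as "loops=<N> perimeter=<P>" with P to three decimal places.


loops=1 perimeter=13.800

Straddling triangles (8 of 12):
  (v1,v3,v0) [-+-] → (-1.96, 0.8496, 1.49)–(-1.96, 0.8496, 0.637735)  len=0.8523
  (v0,v3,v2) [-++] → (-1.96, 0.8496, 0.637735)–(-1.96, 0.8496, -1.49)  len=2.1277
  (v2,v4,v0) [+--] → (-0.8389, 0.8496, -1.49)–(-1.96, 0.8496, -1.49)  len=1.1211
  (v1,v7,v3) [-++] → (0.8389, 0.8496, 1.49)–(-1.96, 0.8496, 1.49)  len=2.7989
  (v5,v7,v1) [-+-] → (1.96, 0.8496, 1.49)–(0.8389, 0.8496, 1.49)  len=1.1211
  (v6,v4,v2) [+-+] → (1.96, 0.8496, -1.49)–(-0.8389, 0.8496, -1.49)  len=2.7989
  (v6,v5,v4) [+--] → (1.96, 0.8496, -0.637735)–(1.96, 0.8496, -1.49)  len=0.8523
  (v7,v5,v6) [+-+] → (1.96, 0.8496, 1.49)–(1.96, 0.8496, -0.637735)  len=2.1277

Chained into 1 loop(s):
  loop 1: 8 segments, perimeter = 13.8000
Total perimeter = 13.800


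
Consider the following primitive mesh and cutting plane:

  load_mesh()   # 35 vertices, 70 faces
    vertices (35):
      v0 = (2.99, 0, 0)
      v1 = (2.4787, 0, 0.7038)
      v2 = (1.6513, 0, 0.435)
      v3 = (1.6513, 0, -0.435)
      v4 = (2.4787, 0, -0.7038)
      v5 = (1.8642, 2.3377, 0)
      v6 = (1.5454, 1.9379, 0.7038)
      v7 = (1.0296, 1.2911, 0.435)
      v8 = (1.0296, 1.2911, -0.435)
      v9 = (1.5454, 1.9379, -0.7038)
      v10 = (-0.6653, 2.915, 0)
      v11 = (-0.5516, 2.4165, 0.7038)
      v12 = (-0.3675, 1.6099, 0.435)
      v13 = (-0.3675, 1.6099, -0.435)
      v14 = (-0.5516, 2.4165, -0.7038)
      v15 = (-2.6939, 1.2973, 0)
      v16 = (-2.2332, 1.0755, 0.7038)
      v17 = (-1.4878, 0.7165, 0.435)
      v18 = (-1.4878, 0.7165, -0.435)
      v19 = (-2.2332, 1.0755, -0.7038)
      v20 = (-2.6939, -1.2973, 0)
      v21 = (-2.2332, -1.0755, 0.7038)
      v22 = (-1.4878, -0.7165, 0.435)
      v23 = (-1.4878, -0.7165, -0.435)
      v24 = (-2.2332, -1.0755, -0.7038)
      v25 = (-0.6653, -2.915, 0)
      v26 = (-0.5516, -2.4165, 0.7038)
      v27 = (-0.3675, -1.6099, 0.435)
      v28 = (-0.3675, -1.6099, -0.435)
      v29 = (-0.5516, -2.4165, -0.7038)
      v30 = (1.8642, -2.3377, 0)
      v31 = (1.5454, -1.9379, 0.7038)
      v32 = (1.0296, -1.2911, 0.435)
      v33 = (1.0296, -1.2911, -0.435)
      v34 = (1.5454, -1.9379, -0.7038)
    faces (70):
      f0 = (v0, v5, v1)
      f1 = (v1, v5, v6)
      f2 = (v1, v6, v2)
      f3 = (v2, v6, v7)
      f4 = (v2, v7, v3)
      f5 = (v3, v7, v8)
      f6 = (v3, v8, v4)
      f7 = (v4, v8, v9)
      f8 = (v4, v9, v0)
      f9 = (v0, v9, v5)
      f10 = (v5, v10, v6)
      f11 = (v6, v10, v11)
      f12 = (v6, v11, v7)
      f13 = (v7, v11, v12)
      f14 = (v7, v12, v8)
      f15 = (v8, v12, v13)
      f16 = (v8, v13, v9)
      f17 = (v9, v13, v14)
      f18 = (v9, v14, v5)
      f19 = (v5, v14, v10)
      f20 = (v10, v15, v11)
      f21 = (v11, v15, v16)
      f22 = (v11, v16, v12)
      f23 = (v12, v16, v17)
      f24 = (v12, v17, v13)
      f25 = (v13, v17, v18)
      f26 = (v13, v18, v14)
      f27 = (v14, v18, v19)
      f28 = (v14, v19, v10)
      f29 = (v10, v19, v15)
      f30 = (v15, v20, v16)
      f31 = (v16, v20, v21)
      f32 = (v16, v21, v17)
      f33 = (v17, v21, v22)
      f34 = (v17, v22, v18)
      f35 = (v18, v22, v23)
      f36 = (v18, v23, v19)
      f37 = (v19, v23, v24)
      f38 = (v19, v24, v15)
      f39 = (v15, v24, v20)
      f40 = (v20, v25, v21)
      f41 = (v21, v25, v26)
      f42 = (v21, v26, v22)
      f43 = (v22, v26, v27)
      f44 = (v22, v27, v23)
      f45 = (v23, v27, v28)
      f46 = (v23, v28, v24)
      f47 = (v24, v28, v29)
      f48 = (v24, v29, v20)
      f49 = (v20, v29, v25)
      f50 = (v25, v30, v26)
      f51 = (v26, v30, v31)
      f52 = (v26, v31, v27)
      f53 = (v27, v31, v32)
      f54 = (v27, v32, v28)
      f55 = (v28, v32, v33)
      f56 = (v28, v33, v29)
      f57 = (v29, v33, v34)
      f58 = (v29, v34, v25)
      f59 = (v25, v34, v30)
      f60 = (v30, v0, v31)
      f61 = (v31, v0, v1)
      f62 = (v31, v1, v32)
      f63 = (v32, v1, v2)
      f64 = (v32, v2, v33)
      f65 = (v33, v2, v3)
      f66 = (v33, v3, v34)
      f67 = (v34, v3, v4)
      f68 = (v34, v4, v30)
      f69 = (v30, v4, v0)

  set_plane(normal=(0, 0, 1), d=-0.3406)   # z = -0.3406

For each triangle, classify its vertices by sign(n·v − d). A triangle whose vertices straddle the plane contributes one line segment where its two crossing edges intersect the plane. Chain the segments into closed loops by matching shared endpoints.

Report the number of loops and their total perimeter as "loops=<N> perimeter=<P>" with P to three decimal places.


loops=2 perimeter=26.690

Straddling triangles (28 of 70):
  (v2,v7,v3) [++-] → (1.58384, 0.140092, -0.3406)–(1.6513, 0, -0.3406)  len=0.1555
  (v3,v7,v8) [-+-] → (1.58384, 0.140092, -0.3406)–(1.0296, 1.2911, -0.3406)  len=1.2775
  (v4,v9,v0) [--+] → (2.29089, 0.937836, -0.3406)–(2.74256, 0, -0.3406)  len=1.0409
  (v0,v9,v5) [+-+] → (2.29089, 0.937836, -0.3406)–(1.70992, 2.14422, -0.3406)  len=1.3390
  (v7,v12,v8) [++-] → (0.878007, 1.32569, -0.3406)–(1.0296, 1.2911, -0.3406)  len=0.1555
  (v8,v12,v13) [-+-] → (0.878007, 1.32569, -0.3406)–(-0.3675, 1.6099, -0.3406)  len=1.2775
  (v9,v14,v5) [--+] → (0.695087, 2.37583, -0.3406)–(1.70992, 2.14422, -0.3406)  len=1.0409
  (v5,v14,v10) [+-+] → (0.695087, 2.37583, -0.3406)–(-0.610276, 2.67375, -0.3406)  len=1.3389
  (v12,v17,v13) [++-] → (-0.489059, 1.51296, -0.3406)–(-0.3675, 1.6099, -0.3406)  len=0.1555
  (v13,v17,v18) [-+-] → (-0.489059, 1.51296, -0.3406)–(-1.4878, 0.7165, -0.3406)  len=1.2774
  (v14,v19,v10) [--+] → (-1.42408, 2.02478, -0.3406)–(-0.610276, 2.67375, -0.3406)  len=1.0409
  (v10,v19,v15) [+-+] → (-1.42408, 2.02478, -0.3406)–(-2.47095, 1.18996, -0.3406)  len=1.3390
  (v17,v22,v18) [++-] → (-1.4878, 0.561011, -0.3406)–(-1.4878, 0.7165, -0.3406)  len=0.1555
  (v18,v22,v23) [-+-] → (-1.4878, 0.561011, -0.3406)–(-1.4878, -0.7165, -0.3406)  len=1.2775
  (v19,v24,v15) [--+] → (-2.47095, 0.148997, -0.3406)–(-2.47095, 1.18996, -0.3406)  len=1.0410
  (v15,v24,v20) [+-+] → (-2.47095, 0.148997, -0.3406)–(-2.47095, -1.18996, -0.3406)  len=1.3390
  (v22,v27,v23) [++-] → (-1.36624, -0.813439, -0.3406)–(-1.4878, -0.7165, -0.3406)  len=0.1555
  (v23,v27,v28) [-+-] → (-1.36624, -0.813439, -0.3406)–(-0.3675, -1.6099, -0.3406)  len=1.2774
  (v24,v29,v20) [--+] → (-1.65715, -1.83893, -0.3406)–(-2.47095, -1.18996, -0.3406)  len=1.0409
  (v20,v29,v25) [+-+] → (-1.65715, -1.83893, -0.3406)–(-0.610276, -2.67375, -0.3406)  len=1.3390
  (v27,v32,v28) [++-] → (-0.215907, -1.57531, -0.3406)–(-0.3675, -1.6099, -0.3406)  len=0.1555
  (v28,v32,v33) [-+-] → (-0.215907, -1.57531, -0.3406)–(1.0296, -1.2911, -0.3406)  len=1.2775
  (v29,v34,v25) [--+] → (0.404556, -2.44214, -0.3406)–(-0.610276, -2.67375, -0.3406)  len=1.0409
  (v25,v34,v30) [+-+] → (0.404556, -2.44214, -0.3406)–(1.70992, -2.14422, -0.3406)  len=1.3389
  (v32,v2,v33) [++-] → (1.09706, -1.15101, -0.3406)–(1.0296, -1.2911, -0.3406)  len=0.1555
  (v33,v2,v3) [-+-] → (1.09706, -1.15101, -0.3406)–(1.6513, 0, -0.3406)  len=1.2775
  (v34,v4,v30) [--+] → (2.16158, -1.20638, -0.3406)–(1.70992, -2.14422, -0.3406)  len=1.0409
  (v30,v4,v0) [+-+] → (2.16158, -1.20638, -0.3406)–(2.74256, 0, -0.3406)  len=1.3390

Chained into 2 loop(s):
  loop 1: 14 segments, perimeter = 10.0308
  loop 2: 14 segments, perimeter = 16.6592
Total perimeter = 26.690


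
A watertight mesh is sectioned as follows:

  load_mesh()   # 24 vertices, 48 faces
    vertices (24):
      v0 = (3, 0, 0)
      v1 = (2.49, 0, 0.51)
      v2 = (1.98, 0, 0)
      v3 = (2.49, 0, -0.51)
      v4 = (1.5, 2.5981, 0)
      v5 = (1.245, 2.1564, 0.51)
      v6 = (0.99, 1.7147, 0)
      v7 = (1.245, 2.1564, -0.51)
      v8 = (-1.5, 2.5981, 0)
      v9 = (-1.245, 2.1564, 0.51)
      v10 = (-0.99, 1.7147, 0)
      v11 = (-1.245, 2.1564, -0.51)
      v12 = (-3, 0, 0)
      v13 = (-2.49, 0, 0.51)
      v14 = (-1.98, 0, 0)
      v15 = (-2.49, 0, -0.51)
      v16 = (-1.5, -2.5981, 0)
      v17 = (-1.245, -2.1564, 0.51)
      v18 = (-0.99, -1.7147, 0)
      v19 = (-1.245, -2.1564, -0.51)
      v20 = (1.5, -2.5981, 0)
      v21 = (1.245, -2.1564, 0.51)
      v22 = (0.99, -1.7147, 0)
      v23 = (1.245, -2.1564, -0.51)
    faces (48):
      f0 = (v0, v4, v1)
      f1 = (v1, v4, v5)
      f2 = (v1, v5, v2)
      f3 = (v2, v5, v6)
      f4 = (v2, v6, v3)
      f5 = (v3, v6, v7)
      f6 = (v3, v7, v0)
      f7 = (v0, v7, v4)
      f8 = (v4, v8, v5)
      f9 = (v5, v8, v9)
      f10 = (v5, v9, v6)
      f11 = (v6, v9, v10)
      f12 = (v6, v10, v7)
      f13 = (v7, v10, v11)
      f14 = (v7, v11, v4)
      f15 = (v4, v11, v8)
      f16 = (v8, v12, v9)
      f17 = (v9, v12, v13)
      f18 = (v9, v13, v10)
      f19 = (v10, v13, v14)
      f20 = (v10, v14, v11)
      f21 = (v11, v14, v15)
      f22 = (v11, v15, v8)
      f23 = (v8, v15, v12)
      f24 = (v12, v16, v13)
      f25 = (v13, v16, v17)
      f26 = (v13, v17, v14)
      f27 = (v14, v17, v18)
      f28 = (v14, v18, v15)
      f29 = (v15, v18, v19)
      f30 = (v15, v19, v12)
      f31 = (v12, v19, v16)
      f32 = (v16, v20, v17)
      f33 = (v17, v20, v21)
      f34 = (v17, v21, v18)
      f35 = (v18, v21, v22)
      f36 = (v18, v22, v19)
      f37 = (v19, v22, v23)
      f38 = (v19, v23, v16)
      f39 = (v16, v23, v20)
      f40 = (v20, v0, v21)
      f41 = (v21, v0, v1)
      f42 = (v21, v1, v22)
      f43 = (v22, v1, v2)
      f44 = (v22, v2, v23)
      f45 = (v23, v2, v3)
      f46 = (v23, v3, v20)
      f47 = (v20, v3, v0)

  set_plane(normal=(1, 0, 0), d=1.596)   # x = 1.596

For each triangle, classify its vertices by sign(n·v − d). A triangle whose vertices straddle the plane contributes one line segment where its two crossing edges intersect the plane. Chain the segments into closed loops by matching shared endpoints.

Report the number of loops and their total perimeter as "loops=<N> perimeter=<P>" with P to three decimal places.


loops=2 perimeter=8.160

Straddling triangles (16 of 48):
  (v0,v4,v1) [+-+] → (1.596, 2.43182, 0)–(1.596, 2.34616, 0.0494545)  len=0.0989
  (v1,v4,v5) [+--] → (1.596, 2.34616, 0.0494545)–(1.596, 1.54845, 0.51)  len=0.9211
  (v1,v5,v2) [+-+] → (1.596, 1.54845, 0.51)–(1.596, 1.12661, 0.266449)  len=0.4871
  (v2,v5,v6) [+--] → (1.596, 1.12661, 0.266449)–(1.596, 0.665096, 0)  len=0.5329
  (v2,v6,v3) [+-+] → (1.596, 0.665096, 0)–(1.596, 1.02196, -0.20604)  len=0.4121
  (v3,v6,v7) [+--] → (1.596, 1.02196, -0.20604)–(1.596, 1.54845, -0.51)  len=0.6079
  (v3,v7,v0) [+-+] → (1.596, 1.54845, -0.51)–(1.596, 1.72512, -0.408)  len=0.2040
  (v0,v7,v4) [+--] → (1.596, 1.72512, -0.408)–(1.596, 2.43182, 0)  len=0.8160
  (v20,v0,v21) [-+-] → (1.596, -2.43182, 0)–(1.596, -1.72512, 0.408)  len=0.8160
  (v21,v0,v1) [-++] → (1.596, -1.72512, 0.408)–(1.596, -1.54845, 0.51)  len=0.2040
  (v21,v1,v22) [-+-] → (1.596, -1.54845, 0.51)–(1.596, -1.02196, 0.20604)  len=0.6079
  (v22,v1,v2) [-++] → (1.596, -1.02196, 0.20604)–(1.596, -0.665096, 0)  len=0.4121
  (v22,v2,v23) [-+-] → (1.596, -0.665096, 0)–(1.596, -1.12661, -0.266449)  len=0.5329
  (v23,v2,v3) [-++] → (1.596, -1.12661, -0.266449)–(1.596, -1.54845, -0.51)  len=0.4871
  (v23,v3,v20) [-+-] → (1.596, -1.54845, -0.51)–(1.596, -2.34616, -0.0494545)  len=0.9211
  (v20,v3,v0) [-++] → (1.596, -2.34616, -0.0494545)–(1.596, -2.43182, 0)  len=0.0989

Chained into 2 loop(s):
  loop 1: 8 segments, perimeter = 4.0801
  loop 2: 8 segments, perimeter = 4.0801
Total perimeter = 8.160


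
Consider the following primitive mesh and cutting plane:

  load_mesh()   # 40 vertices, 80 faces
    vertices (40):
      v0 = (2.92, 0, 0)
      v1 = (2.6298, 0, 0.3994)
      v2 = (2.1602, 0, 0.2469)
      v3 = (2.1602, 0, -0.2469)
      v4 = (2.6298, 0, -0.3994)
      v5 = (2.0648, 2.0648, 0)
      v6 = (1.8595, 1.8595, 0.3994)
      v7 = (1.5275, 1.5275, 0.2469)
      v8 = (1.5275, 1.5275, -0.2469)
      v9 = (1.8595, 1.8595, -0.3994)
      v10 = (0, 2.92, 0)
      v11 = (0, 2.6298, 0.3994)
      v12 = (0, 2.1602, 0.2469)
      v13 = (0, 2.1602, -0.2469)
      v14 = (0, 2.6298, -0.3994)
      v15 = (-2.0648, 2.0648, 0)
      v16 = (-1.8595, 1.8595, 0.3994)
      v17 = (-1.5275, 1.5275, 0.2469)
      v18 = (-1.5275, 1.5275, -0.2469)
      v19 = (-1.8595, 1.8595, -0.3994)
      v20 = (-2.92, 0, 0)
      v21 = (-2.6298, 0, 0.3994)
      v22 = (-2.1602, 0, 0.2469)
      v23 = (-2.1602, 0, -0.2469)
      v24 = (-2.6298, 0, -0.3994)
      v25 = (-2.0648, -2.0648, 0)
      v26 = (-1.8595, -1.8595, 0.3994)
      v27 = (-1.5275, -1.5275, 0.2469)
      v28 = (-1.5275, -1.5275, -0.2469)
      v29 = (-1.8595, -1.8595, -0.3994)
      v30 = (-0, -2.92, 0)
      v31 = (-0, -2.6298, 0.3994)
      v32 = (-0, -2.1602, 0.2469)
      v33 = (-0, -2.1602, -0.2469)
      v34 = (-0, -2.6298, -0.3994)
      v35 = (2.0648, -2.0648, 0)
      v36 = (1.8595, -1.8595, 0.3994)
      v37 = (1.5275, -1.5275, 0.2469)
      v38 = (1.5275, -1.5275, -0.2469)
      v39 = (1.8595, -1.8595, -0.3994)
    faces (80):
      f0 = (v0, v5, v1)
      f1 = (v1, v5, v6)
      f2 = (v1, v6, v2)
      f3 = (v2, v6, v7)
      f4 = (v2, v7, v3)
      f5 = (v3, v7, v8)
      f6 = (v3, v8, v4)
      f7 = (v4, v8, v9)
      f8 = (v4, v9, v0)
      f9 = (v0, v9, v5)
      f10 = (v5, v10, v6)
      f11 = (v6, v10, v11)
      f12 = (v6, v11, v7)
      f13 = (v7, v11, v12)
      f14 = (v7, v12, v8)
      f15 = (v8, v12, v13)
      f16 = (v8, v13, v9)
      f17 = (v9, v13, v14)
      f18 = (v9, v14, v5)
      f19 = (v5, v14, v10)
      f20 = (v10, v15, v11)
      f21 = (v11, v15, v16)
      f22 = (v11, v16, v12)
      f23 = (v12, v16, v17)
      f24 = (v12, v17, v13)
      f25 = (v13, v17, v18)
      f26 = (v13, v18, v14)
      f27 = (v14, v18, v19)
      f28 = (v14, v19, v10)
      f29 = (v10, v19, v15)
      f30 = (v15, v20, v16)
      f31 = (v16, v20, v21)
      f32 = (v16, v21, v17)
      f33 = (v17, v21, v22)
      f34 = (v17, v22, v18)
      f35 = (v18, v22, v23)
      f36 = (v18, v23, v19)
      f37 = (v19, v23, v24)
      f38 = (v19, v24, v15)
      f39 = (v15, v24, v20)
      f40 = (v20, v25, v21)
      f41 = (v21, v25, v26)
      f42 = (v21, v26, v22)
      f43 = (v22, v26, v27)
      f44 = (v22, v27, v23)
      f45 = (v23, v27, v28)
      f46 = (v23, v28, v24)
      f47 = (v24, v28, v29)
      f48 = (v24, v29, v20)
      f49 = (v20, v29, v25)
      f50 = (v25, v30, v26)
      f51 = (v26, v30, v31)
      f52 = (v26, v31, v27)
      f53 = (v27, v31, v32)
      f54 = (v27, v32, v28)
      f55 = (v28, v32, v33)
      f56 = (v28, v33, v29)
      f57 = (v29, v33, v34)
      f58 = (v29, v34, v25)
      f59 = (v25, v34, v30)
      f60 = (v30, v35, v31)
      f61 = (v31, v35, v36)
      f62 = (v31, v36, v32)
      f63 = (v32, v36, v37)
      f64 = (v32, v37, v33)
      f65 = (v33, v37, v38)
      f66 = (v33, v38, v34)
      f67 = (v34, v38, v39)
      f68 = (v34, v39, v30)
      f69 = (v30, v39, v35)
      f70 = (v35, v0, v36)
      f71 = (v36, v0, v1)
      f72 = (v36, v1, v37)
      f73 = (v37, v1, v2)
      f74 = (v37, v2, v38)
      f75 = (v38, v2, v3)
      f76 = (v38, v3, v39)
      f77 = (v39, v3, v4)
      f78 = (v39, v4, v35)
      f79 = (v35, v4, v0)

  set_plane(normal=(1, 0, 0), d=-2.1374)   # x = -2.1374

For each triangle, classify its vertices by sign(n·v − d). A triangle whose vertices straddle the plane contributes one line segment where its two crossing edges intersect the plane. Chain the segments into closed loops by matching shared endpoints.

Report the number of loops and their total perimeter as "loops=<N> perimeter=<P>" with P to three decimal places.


loops=2 perimeter=8.790

Straddling triangles (20 of 80):
  (v15,v20,v16) [+-+] → (-2.1374, 1.88951, 0)–(-2.1374, 1.37223, 0.294739)  len=0.5954
  (v16,v20,v21) [+--] → (-2.1374, 1.37223, 0.294739)–(-2.1374, 1.18865, 0.3994)  len=0.2113
  (v16,v21,v17) [+-+] → (-2.1374, 1.18865, 0.3994)–(-2.1374, 0.682338, 0.331278)  len=0.5109
  (v17,v21,v22) [+--] → (-2.1374, 0.682338, 0.331278)–(-2.1374, 0.055045, 0.2469)  len=0.6329
  (v17,v22,v18) [+-+] → (-2.1374, 0.055045, 0.2469)–(-2.1374, 0.055045, 0.229105)  len=0.0178
  (v18,v22,v23) [+--] → (-2.1374, 0.055045, 0.229105)–(-2.1374, 0.055045, -0.2469)  len=0.4760
  (v18,v23,v19) [+-+] → (-2.1374, 0.055045, -0.2469)–(-2.1374, 0.140993, -0.258463)  len=0.0867
  (v19,v23,v24) [+--] → (-2.1374, 0.140993, -0.258463)–(-2.1374, 1.18865, -0.3994)  len=1.0571
  (v19,v24,v15) [+-+] → (-2.1374, 1.18865, -0.3994)–(-2.1374, 1.79948, -0.0513211)  len=0.7030
  (v15,v24,v20) [+--] → (-2.1374, 1.79948, -0.0513211)–(-2.1374, 1.88951, 0)  len=0.1036
  (v20,v25,v21) [-+-] → (-2.1374, -1.88951, 0)–(-2.1374, -1.79948, 0.0513211)  len=0.1036
  (v21,v25,v26) [-++] → (-2.1374, -1.79948, 0.0513211)–(-2.1374, -1.18865, 0.3994)  len=0.7030
  (v21,v26,v22) [-+-] → (-2.1374, -1.18865, 0.3994)–(-2.1374, -0.140993, 0.258463)  len=1.0571
  (v22,v26,v27) [-++] → (-2.1374, -0.140993, 0.258463)–(-2.1374, -0.055045, 0.2469)  len=0.0867
  (v22,v27,v23) [-+-] → (-2.1374, -0.055045, 0.2469)–(-2.1374, -0.055045, -0.229105)  len=0.4760
  (v23,v27,v28) [-++] → (-2.1374, -0.055045, -0.229105)–(-2.1374, -0.055045, -0.2469)  len=0.0178
  (v23,v28,v24) [-+-] → (-2.1374, -0.055045, -0.2469)–(-2.1374, -0.682338, -0.331278)  len=0.6329
  (v24,v28,v29) [-++] → (-2.1374, -0.682338, -0.331278)–(-2.1374, -1.18865, -0.3994)  len=0.5109
  (v24,v29,v20) [-+-] → (-2.1374, -1.18865, -0.3994)–(-2.1374, -1.37223, -0.294739)  len=0.2113
  (v20,v29,v25) [-++] → (-2.1374, -1.37223, -0.294739)–(-2.1374, -1.88951, 0)  len=0.5954

Chained into 2 loop(s):
  loop 1: 10 segments, perimeter = 4.3948
  loop 2: 10 segments, perimeter = 4.3948
Total perimeter = 8.790


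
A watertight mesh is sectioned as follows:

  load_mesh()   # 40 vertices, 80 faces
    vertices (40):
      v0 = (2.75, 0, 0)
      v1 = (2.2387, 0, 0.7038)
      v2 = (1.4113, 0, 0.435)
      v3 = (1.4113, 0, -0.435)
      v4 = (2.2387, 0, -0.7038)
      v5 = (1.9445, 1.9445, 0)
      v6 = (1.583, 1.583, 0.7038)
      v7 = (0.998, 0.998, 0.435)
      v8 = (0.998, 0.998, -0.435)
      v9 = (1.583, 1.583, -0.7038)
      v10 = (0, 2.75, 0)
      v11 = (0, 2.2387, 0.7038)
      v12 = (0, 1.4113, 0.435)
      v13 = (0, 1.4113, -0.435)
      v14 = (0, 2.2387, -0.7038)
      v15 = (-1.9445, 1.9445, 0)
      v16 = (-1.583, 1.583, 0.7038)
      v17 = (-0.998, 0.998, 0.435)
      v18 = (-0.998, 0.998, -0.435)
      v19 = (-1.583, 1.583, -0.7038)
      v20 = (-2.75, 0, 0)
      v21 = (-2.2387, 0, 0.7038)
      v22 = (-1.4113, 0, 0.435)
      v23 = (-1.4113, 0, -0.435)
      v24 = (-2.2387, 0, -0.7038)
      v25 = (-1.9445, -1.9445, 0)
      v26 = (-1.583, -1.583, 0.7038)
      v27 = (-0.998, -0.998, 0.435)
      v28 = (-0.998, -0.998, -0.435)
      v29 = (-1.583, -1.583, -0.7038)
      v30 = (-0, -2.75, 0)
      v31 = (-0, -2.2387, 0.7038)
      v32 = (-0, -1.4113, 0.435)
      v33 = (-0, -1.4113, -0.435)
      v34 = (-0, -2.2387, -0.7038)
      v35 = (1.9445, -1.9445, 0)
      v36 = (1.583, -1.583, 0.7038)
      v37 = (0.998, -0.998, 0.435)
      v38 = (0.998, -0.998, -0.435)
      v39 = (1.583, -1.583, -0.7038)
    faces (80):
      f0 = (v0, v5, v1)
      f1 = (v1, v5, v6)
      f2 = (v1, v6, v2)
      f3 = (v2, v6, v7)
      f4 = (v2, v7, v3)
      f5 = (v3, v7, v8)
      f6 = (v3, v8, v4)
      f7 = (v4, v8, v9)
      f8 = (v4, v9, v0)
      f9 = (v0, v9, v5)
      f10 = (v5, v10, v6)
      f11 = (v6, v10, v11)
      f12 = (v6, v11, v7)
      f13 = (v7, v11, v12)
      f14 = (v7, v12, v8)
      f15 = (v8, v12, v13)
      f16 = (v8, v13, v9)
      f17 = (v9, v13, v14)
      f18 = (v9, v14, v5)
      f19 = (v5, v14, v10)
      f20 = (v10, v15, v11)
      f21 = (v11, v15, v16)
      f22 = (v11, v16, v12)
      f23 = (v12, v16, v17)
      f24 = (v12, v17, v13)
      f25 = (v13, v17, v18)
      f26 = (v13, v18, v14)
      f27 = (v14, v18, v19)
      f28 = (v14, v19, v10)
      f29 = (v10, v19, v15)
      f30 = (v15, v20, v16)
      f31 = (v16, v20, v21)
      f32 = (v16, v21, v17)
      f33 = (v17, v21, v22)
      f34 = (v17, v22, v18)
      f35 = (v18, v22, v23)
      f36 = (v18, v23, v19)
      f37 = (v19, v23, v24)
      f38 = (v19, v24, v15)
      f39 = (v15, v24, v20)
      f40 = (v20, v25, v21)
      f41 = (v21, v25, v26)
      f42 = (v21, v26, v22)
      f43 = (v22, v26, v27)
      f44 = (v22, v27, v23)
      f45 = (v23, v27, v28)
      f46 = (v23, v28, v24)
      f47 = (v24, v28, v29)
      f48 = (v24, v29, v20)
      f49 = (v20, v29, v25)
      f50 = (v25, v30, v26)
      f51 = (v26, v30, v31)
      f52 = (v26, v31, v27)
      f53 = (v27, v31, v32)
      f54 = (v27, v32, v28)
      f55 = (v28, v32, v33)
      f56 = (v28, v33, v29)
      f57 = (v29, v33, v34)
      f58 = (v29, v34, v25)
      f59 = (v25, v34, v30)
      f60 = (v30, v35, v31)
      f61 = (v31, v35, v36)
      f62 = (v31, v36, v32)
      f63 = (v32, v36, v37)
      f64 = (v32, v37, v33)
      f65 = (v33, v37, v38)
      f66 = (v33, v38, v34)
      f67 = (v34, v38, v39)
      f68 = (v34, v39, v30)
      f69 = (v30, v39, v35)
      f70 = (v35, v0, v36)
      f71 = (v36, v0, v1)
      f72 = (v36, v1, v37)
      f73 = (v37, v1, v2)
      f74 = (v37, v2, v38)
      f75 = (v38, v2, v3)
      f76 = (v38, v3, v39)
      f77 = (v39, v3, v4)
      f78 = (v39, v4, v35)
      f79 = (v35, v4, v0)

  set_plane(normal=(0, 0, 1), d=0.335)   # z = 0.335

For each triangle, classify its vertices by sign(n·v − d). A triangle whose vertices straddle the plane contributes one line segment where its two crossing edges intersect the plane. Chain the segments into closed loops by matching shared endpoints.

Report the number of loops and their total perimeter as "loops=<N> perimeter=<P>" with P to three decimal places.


loops=2 perimeter=23.989

Straddling triangles (32 of 80):
  (v0,v5,v1) [--+] → (2.08454, 1.01894, 0.335)–(2.50663, 0, 0.335)  len=1.1029
  (v1,v5,v6) [+-+] → (2.08454, 1.01894, 0.335)–(1.77243, 1.77243, 0.335)  len=0.8156
  (v2,v7,v3) [++-] → (1.04551, 0.883287, 0.335)–(1.4113, 0, 0.335)  len=0.9560
  (v3,v7,v8) [-+-] → (1.04551, 0.883287, 0.335)–(0.998, 0.998, 0.335)  len=0.1242
  (v5,v10,v6) [--+] → (0.753488, 2.19452, 0.335)–(1.77243, 1.77243, 0.335)  len=1.1029
  (v6,v10,v11) [+-+] → (0.753488, 2.19452, 0.335)–(0, 2.50663, 0.335)  len=0.8156
  (v7,v12,v8) [++-] → (0.114713, 1.36379, 0.335)–(0.998, 0.998, 0.335)  len=0.9560
  (v8,v12,v13) [-+-] → (0.114713, 1.36379, 0.335)–(0, 1.4113, 0.335)  len=0.1242
  (v10,v15,v11) [--+] → (-1.01894, 2.08454, 0.335)–(0, 2.50663, 0.335)  len=1.1029
  (v11,v15,v16) [+-+] → (-1.01894, 2.08454, 0.335)–(-1.77243, 1.77243, 0.335)  len=0.8156
  (v12,v17,v13) [++-] → (-0.883287, 1.04551, 0.335)–(0, 1.4113, 0.335)  len=0.9560
  (v13,v17,v18) [-+-] → (-0.883287, 1.04551, 0.335)–(-0.998, 0.998, 0.335)  len=0.1242
  (v15,v20,v16) [--+] → (-2.19452, 0.753488, 0.335)–(-1.77243, 1.77243, 0.335)  len=1.1029
  (v16,v20,v21) [+-+] → (-2.19452, 0.753488, 0.335)–(-2.50663, 0, 0.335)  len=0.8156
  (v17,v22,v18) [++-] → (-1.36379, 0.114713, 0.335)–(-0.998, 0.998, 0.335)  len=0.9560
  (v18,v22,v23) [-+-] → (-1.36379, 0.114713, 0.335)–(-1.4113, 0, 0.335)  len=0.1242
  (v20,v25,v21) [--+] → (-2.08454, -1.01894, 0.335)–(-2.50663, 0, 0.335)  len=1.1029
  (v21,v25,v26) [+-+] → (-2.08454, -1.01894, 0.335)–(-1.77243, -1.77243, 0.335)  len=0.8156
  (v22,v27,v23) [++-] → (-1.04551, -0.883287, 0.335)–(-1.4113, 0, 0.335)  len=0.9560
  (v23,v27,v28) [-+-] → (-1.04551, -0.883287, 0.335)–(-0.998, -0.998, 0.335)  len=0.1242
  (v25,v30,v26) [--+] → (-0.753488, -2.19452, 0.335)–(-1.77243, -1.77243, 0.335)  len=1.1029
  (v26,v30,v31) [+-+] → (-0.753488, -2.19452, 0.335)–(0, -2.50663, 0.335)  len=0.8156
  (v27,v32,v28) [++-] → (-0.114713, -1.36379, 0.335)–(-0.998, -0.998, 0.335)  len=0.9560
  (v28,v32,v33) [-+-] → (-0.114713, -1.36379, 0.335)–(0, -1.4113, 0.335)  len=0.1242
  (v30,v35,v31) [--+] → (1.01894, -2.08454, 0.335)–(0, -2.50663, 0.335)  len=1.1029
  (v31,v35,v36) [+-+] → (1.01894, -2.08454, 0.335)–(1.77243, -1.77243, 0.335)  len=0.8156
  (v32,v37,v33) [++-] → (0.883287, -1.04551, 0.335)–(0, -1.4113, 0.335)  len=0.9560
  (v33,v37,v38) [-+-] → (0.883287, -1.04551, 0.335)–(0.998, -0.998, 0.335)  len=0.1242
  (v35,v0,v36) [--+] → (2.19452, -0.753488, 0.335)–(1.77243, -1.77243, 0.335)  len=1.1029
  (v36,v0,v1) [+-+] → (2.19452, -0.753488, 0.335)–(2.50663, 0, 0.335)  len=0.8156
  (v37,v2,v38) [++-] → (1.36379, -0.114713, 0.335)–(0.998, -0.998, 0.335)  len=0.9560
  (v38,v2,v3) [-+-] → (1.36379, -0.114713, 0.335)–(1.4113, 0, 0.335)  len=0.1242

Chained into 2 loop(s):
  loop 1: 16 segments, perimeter = 15.3478
  loop 2: 16 segments, perimeter = 8.6416
Total perimeter = 23.989


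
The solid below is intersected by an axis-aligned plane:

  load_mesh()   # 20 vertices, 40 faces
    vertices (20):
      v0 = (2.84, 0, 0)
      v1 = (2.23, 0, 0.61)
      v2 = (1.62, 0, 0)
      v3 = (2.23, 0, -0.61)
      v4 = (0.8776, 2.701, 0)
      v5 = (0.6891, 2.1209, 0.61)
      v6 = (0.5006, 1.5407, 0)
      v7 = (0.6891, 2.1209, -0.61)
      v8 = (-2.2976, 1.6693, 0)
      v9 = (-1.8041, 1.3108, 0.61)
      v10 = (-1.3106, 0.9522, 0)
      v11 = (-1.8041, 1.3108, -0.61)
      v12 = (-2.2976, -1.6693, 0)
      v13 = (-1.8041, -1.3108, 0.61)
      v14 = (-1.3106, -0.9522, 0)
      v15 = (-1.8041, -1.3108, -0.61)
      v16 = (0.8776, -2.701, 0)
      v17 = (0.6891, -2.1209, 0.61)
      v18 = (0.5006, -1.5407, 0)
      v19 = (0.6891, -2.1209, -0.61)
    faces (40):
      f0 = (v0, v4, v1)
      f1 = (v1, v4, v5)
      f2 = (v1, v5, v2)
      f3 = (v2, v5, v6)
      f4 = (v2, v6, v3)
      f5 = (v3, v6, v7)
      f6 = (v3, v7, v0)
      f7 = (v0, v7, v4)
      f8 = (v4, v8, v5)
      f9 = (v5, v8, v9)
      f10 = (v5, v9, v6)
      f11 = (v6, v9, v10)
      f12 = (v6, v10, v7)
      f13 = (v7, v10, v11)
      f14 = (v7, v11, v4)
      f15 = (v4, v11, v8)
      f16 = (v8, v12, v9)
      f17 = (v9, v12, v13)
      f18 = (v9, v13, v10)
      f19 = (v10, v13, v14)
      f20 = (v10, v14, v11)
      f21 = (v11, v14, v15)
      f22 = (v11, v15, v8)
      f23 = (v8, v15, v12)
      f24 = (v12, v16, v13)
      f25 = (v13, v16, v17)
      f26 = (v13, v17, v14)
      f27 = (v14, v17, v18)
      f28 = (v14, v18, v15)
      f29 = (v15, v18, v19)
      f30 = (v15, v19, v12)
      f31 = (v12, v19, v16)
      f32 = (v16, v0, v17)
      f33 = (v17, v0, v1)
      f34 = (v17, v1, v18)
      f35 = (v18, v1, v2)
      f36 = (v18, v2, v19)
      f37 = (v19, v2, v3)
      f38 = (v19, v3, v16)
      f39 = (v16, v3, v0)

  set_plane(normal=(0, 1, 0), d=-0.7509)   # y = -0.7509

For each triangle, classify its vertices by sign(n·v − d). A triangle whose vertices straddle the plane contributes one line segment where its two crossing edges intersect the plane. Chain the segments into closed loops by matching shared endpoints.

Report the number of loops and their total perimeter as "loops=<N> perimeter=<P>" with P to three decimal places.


Straddling triangles (16 of 40):
  (v8,v12,v9) [+-+] → (-2.2976, -0.7509, 0)–(-2.14551, -0.7509, 0.187988)  len=0.2418
  (v9,v12,v13) [+--] → (-2.14551, -0.7509, 0.187988)–(-1.8041, -0.7509, 0.61)  len=0.5428
  (v9,v13,v10) [+-+] → (-1.8041, -0.7509, 0.61)–(-1.682, -0.7509, 0.459077)  len=0.1941
  (v10,v13,v14) [+--] → (-1.682, -0.7509, 0.459077)–(-1.3106, -0.7509, 0)  len=0.5905
  (v10,v14,v11) [+-+] → (-1.3106, -0.7509, 0)–(-1.3545, -0.7509, -0.0542612)  len=0.0698
  (v11,v14,v15) [+--] → (-1.3545, -0.7509, -0.0542612)–(-1.8041, -0.7509, -0.61)  len=0.7148
  (v11,v15,v8) [+-+] → (-1.8041, -0.7509, -0.61)–(-1.89682, -0.7509, -0.495393)  len=0.1474
  (v8,v15,v12) [+--] → (-1.89682, -0.7509, -0.495393)–(-2.2976, -0.7509, 0)  len=0.6372
  (v16,v0,v17) [-+-] → (2.29444, -0.7509, 0)–(2.07848, -0.7509, 0.215969)  len=0.3054
  (v17,v0,v1) [-++] → (2.07848, -0.7509, 0.215969)–(1.68445, -0.7509, 0.61)  len=0.5572
  (v17,v1,v18) [-+-] → (1.68445, -0.7509, 0.61)–(1.38713, -0.7509, 0.312701)  len=0.4205
  (v18,v1,v2) [-++] → (1.38713, -0.7509, 0.312701)–(1.07443, -0.7509, 0)  len=0.4422
  (v18,v2,v19) [-+-] → (1.07443, -0.7509, 0)–(1.29042, -0.7509, -0.215969)  len=0.3054
  (v19,v2,v3) [-++] → (1.29042, -0.7509, -0.215969)–(1.68445, -0.7509, -0.61)  len=0.5572
  (v19,v3,v16) [-+-] → (1.68445, -0.7509, -0.61)–(1.85402, -0.7509, -0.440415)  len=0.2398
  (v16,v3,v0) [-++] → (1.85402, -0.7509, -0.440415)–(2.29444, -0.7509, 0)  len=0.6228

Chained into 2 loop(s):
  loop 1: 8 segments, perimeter = 3.1385
  loop 2: 8 segments, perimeter = 3.4507
Total perimeter = 6.589

loops=2 perimeter=6.589


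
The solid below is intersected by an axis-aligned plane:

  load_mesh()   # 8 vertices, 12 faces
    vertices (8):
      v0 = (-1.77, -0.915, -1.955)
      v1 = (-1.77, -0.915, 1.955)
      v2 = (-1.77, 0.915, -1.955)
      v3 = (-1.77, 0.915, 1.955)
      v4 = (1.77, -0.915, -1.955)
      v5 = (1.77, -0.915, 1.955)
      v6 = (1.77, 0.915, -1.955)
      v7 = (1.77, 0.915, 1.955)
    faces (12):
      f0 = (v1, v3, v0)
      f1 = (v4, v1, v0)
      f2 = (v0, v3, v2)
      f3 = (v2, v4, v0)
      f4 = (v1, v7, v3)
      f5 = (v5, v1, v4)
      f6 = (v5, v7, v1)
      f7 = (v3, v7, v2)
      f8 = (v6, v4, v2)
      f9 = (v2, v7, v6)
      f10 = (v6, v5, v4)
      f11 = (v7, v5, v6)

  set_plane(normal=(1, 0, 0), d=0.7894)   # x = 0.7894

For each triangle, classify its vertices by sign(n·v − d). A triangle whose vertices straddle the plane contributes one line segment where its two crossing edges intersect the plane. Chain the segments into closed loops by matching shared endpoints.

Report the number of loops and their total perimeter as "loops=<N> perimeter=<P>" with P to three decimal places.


Straddling triangles (8 of 12):
  (v4,v1,v0) [+--] → (0.7894, -0.915, -0.871908)–(0.7894, -0.915, -1.955)  len=1.0831
  (v2,v4,v0) [-+-] → (0.7894, -0.40808, -1.955)–(0.7894, -0.915, -1.955)  len=0.5069
  (v1,v7,v3) [-+-] → (0.7894, 0.40808, 1.955)–(0.7894, 0.915, 1.955)  len=0.5069
  (v5,v1,v4) [+-+] → (0.7894, -0.915, 1.955)–(0.7894, -0.915, -0.871908)  len=2.8269
  (v5,v7,v1) [++-] → (0.7894, 0.40808, 1.955)–(0.7894, -0.915, 1.955)  len=1.3231
  (v3,v7,v2) [-+-] → (0.7894, 0.915, 1.955)–(0.7894, 0.915, 0.871908)  len=1.0831
  (v6,v4,v2) [++-] → (0.7894, -0.40808, -1.955)–(0.7894, 0.915, -1.955)  len=1.3231
  (v2,v7,v6) [-++] → (0.7894, 0.915, 0.871908)–(0.7894, 0.915, -1.955)  len=2.8269

Chained into 1 loop(s):
  loop 1: 8 segments, perimeter = 11.4800
Total perimeter = 11.480

loops=1 perimeter=11.480


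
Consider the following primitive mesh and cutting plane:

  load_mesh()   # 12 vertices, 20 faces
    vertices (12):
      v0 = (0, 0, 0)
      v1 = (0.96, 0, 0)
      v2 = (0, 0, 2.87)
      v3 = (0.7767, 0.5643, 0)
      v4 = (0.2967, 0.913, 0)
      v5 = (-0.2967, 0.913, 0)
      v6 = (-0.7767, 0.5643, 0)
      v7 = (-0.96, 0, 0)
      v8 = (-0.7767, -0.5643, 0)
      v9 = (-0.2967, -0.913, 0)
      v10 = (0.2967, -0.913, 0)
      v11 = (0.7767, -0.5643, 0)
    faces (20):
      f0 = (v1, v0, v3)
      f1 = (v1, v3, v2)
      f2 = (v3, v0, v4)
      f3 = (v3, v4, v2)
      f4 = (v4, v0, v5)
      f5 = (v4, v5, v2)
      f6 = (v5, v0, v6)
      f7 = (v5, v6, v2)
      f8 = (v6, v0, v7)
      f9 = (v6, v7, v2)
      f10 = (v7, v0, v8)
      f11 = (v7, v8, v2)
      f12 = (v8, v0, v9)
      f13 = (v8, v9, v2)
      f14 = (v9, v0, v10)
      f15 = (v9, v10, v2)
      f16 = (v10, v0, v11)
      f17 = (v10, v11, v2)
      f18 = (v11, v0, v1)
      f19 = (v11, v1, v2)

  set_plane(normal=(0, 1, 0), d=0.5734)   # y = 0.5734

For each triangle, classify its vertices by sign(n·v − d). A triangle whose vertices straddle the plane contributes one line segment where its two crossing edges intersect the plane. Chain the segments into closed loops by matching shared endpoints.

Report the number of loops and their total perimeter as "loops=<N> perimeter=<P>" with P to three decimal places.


loops=1 perimeter=4.329

Straddling triangles (6 of 20):
  (v3,v0,v4) [--+] → (0.186339, 0.5734, 0)–(0.764173, 0.5734, 0)  len=0.5778
  (v3,v4,v2) [-+-] → (0.764173, 0.5734, 0)–(0.186339, 0.5734, 1.06753)  len=1.2139
  (v4,v0,v5) [+-+] → (0.186339, 0.5734, 0)–(-0.186339, 0.5734, 0)  len=0.3727
  (v4,v5,v2) [++-] → (-0.186339, 0.5734, 1.06753)–(0.186339, 0.5734, 1.06753)  len=0.3727
  (v5,v0,v6) [+--] → (-0.186339, 0.5734, 0)–(-0.764173, 0.5734, 0)  len=0.5778
  (v5,v6,v2) [+--] → (-0.764173, 0.5734, 0)–(-0.186339, 0.5734, 1.06753)  len=1.2139

Chained into 1 loop(s):
  loop 1: 6 segments, perimeter = 4.3288
Total perimeter = 4.329


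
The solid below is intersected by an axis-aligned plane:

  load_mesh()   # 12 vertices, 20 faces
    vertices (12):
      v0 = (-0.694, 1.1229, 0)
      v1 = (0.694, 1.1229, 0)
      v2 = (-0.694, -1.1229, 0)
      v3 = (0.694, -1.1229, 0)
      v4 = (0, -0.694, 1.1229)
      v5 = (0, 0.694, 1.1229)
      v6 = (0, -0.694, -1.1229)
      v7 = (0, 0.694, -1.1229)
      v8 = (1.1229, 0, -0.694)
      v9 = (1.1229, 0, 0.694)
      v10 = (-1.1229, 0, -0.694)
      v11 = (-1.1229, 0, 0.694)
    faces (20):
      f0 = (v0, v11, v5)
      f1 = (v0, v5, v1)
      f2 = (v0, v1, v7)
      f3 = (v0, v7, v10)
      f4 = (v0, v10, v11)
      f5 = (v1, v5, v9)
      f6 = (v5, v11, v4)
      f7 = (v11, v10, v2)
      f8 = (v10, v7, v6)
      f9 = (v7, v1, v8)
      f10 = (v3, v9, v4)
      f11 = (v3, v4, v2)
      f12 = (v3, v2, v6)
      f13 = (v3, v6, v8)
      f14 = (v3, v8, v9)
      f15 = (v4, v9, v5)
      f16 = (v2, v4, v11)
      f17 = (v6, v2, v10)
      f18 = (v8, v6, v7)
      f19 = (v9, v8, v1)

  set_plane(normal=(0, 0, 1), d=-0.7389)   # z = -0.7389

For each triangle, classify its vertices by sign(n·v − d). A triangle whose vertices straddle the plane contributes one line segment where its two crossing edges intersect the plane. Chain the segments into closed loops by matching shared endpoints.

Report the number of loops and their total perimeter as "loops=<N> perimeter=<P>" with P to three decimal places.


loops=1 perimeter=5.584

Straddling triangles (8 of 20):
  (v0,v1,v7) [++-] → (0.237328, 0.840672, -0.7389)–(-0.237328, 0.840672, -0.7389)  len=0.4747
  (v0,v7,v10) [+-+] → (-0.237328, 0.840672, -0.7389)–(-1.00535, 0.0726524, -0.7389)  len=1.0861
  (v10,v7,v6) [+--] → (-1.00535, 0.0726524, -0.7389)–(-1.00535, -0.0726524, -0.7389)  len=0.1453
  (v7,v1,v8) [-++] → (0.237328, 0.840672, -0.7389)–(1.00535, 0.0726524, -0.7389)  len=1.0861
  (v3,v2,v6) [++-] → (-0.237328, -0.840672, -0.7389)–(0.237328, -0.840672, -0.7389)  len=0.4747
  (v3,v6,v8) [+-+] → (0.237328, -0.840672, -0.7389)–(1.00535, -0.0726524, -0.7389)  len=1.0861
  (v6,v2,v10) [-++] → (-0.237328, -0.840672, -0.7389)–(-1.00535, -0.0726524, -0.7389)  len=1.0861
  (v8,v6,v7) [+--] → (1.00535, -0.0726524, -0.7389)–(1.00535, 0.0726524, -0.7389)  len=0.1453

Chained into 1 loop(s):
  loop 1: 8 segments, perimeter = 5.5845
Total perimeter = 5.584


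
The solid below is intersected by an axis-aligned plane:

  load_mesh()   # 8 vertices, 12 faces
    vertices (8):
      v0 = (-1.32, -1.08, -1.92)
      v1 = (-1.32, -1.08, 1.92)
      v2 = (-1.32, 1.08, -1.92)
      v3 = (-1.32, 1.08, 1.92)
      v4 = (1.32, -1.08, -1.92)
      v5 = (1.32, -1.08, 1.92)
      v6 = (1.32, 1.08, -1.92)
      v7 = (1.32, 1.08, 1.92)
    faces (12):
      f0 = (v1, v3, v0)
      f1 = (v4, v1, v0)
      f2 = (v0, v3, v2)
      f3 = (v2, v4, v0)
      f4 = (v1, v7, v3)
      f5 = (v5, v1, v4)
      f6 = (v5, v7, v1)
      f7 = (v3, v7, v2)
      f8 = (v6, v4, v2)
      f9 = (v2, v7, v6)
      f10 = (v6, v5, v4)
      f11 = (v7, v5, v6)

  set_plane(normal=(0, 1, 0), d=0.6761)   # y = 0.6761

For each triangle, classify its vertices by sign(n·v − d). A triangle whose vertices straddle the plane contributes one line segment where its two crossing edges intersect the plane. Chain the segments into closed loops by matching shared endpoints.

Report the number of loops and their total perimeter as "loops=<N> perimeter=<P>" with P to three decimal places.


Straddling triangles (8 of 12):
  (v1,v3,v0) [-+-] → (-1.32, 0.6761, 1.92)–(-1.32, 0.6761, 1.20196)  len=0.7180
  (v0,v3,v2) [-++] → (-1.32, 0.6761, 1.20196)–(-1.32, 0.6761, -1.92)  len=3.1220
  (v2,v4,v0) [+--] → (-0.826344, 0.6761, -1.92)–(-1.32, 0.6761, -1.92)  len=0.4937
  (v1,v7,v3) [-++] → (0.826344, 0.6761, 1.92)–(-1.32, 0.6761, 1.92)  len=2.1463
  (v5,v7,v1) [-+-] → (1.32, 0.6761, 1.92)–(0.826344, 0.6761, 1.92)  len=0.4937
  (v6,v4,v2) [+-+] → (1.32, 0.6761, -1.92)–(-0.826344, 0.6761, -1.92)  len=2.1463
  (v6,v5,v4) [+--] → (1.32, 0.6761, -1.20196)–(1.32, 0.6761, -1.92)  len=0.7180
  (v7,v5,v6) [+-+] → (1.32, 0.6761, 1.92)–(1.32, 0.6761, -1.20196)  len=3.1220

Chained into 1 loop(s):
  loop 1: 8 segments, perimeter = 12.9600
Total perimeter = 12.960

loops=1 perimeter=12.960
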